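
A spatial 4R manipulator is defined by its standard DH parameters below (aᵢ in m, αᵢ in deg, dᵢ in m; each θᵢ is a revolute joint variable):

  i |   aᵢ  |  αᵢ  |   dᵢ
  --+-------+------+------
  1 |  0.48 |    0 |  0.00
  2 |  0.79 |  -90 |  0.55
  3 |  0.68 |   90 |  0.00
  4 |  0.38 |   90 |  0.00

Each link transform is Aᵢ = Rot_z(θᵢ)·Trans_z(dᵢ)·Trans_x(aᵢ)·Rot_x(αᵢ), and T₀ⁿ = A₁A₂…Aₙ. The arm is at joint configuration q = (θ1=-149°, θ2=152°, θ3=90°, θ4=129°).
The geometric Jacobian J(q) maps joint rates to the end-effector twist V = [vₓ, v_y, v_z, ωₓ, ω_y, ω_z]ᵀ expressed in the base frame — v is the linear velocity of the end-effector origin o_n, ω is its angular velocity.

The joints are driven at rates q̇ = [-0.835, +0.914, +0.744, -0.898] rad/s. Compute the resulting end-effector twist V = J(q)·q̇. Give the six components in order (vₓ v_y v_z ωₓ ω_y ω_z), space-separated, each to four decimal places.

o_n = [0.3620, 0.0890, 0.1091]
J₁: ẑ×o_n = [-0.0890, 0.3620, 0.0000], ω = ẑ
J2: z=[0.0000, 0.0000, 1.0000] o=[-0.4114, -0.2472, 0.0000] → [-0.3363, 0.7735, 0.0000, 0.0000, 0.0000, 1.0000]
J3: z=[-0.0523, 0.9986, 0.0000] o=[0.3775, -0.2059, 0.5500] → [-0.4403, -0.0231, -0.0000, -0.0523, 0.9986, 0.0000]
J4: z=[0.9986, 0.0523, 0.0000] o=[0.3775, -0.2059, -0.1300] → [0.0125, -0.2388, 0.2953, 0.9986, 0.0523, 0.0000]
V = J·q̇ = [-0.5718, 0.6019, -0.2652, -0.9357, 0.6960, 0.0790]

-0.5718 0.6019 -0.2652 -0.9357 0.6960 0.0790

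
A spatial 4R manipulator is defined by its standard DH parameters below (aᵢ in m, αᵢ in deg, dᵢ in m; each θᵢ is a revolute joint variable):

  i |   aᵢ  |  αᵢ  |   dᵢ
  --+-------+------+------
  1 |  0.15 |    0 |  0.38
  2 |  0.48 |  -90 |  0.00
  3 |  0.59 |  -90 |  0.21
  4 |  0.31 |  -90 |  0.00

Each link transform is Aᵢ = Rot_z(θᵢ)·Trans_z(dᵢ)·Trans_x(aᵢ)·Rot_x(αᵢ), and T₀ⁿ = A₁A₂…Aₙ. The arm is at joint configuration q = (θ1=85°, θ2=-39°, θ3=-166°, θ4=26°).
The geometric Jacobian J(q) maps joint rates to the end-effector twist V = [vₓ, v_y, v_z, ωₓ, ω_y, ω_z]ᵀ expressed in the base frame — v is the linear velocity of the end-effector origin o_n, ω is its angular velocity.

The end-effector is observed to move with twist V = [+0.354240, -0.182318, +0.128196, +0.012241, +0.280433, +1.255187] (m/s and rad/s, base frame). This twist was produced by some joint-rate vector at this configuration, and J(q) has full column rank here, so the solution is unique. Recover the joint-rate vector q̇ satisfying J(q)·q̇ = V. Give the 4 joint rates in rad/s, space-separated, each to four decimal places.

o_n = [-0.2923, -0.0601, 0.5901]
J₁: ẑ×o_n = [0.0601, -0.2923, 0.0000], ω = ẑ
J2: z=[0.0000, 0.0000, 1.0000] o=[0.0131, 0.1494, 0.3800] → [0.2095, -0.3053, 0.0000, 0.0000, 0.0000, 1.0000]
J3: z=[-0.7193, 0.6947, 0.0000] o=[0.3465, 0.4947, 0.3800] → [0.1460, 0.1512, 0.8428, -0.7193, 0.6947, 0.0000]
J4: z=[0.1681, 0.1740, 0.9703] o=[-0.2022, 0.2288, 0.5227] → [0.2920, -0.0987, -0.0329, 0.1681, 0.1740, 0.9703]
q̇ = J⁺·V = [0.0870, 0.3250, 0.1860, 0.8690]

0.0870 0.3250 0.1860 0.8690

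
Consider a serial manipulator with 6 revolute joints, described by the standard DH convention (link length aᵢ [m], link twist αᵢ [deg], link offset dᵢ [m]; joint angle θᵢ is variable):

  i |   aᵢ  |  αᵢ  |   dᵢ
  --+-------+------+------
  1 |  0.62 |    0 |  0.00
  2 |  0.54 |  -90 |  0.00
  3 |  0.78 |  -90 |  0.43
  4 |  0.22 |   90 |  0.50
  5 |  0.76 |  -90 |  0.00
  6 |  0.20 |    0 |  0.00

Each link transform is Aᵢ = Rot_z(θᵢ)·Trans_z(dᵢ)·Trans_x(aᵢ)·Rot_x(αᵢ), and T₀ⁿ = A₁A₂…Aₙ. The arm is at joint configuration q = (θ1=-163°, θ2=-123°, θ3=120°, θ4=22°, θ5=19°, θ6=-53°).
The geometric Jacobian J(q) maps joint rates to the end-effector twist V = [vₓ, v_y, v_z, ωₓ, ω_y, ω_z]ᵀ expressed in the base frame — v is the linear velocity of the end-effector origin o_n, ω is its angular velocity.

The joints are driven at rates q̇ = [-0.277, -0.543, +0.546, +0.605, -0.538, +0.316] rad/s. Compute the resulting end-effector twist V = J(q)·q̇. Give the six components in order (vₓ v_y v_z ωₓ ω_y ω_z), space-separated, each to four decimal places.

o_n = [-1.0588, -1.1390, -1.1790]
J₁: ẑ×o_n = [1.1390, -1.0588, 0.0000], ω = ẑ
J2: z=[0.0000, 0.0000, 1.0000] o=[-0.5929, -0.1813, 0.0000] → [0.9577, -0.4659, 0.0000, 0.0000, 0.0000, 1.0000]
J3: z=[-0.9613, 0.2756, 0.0000] o=[-0.4441, 0.3378, 0.0000] → [-0.3250, -1.1334, 1.5890, -0.9613, 0.2756, 0.0000]
J4: z=[-0.2387, -0.8325, 0.5000] o=[-0.9649, 0.0814, -0.6755] → [1.0294, -0.1671, 0.2132, -0.2387, -0.8325, 0.5000]
J5: z=[-0.9429, 0.0755, -0.3244] o=[-1.0332, -0.4556, -0.6022] → [-0.2653, -0.5356, 0.6463, -0.9429, 0.0755, -0.3244]
J6: z=[-0.3013, -0.6084, 0.7342] o=[-0.9253, -1.0560, -1.0554] → [0.1362, -0.1353, -0.0562, -0.3013, -0.6084, 0.7342]
V = J·q̇ = [-0.2044, 0.0717, 0.6311, -0.2572, -0.5860, -0.1110]

-0.2044 0.0717 0.6311 -0.2572 -0.5860 -0.1110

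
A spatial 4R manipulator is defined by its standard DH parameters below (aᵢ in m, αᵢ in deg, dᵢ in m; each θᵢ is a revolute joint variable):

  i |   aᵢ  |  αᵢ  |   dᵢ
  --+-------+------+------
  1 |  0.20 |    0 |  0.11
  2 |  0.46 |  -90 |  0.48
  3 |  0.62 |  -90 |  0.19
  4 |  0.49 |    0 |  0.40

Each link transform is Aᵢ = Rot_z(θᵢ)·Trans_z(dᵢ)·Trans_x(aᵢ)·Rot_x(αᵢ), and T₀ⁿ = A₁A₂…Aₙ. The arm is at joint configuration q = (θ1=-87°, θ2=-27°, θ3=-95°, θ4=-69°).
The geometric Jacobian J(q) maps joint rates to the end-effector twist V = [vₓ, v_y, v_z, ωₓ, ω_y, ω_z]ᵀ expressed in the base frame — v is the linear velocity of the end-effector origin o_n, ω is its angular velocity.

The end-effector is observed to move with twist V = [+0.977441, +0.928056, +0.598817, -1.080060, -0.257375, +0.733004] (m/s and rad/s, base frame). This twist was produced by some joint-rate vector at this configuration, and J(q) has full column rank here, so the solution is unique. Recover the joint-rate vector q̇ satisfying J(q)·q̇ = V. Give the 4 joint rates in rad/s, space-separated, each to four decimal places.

o_n = [0.2810, -1.1840, 1.4174]
J₁: ẑ×o_n = [1.1840, 0.2810, -0.0000], ω = ẑ
J2: z=[0.0000, 0.0000, 1.0000] o=[0.0105, -0.1997, 0.1100] → [0.9843, 0.2705, -0.0000, 0.0000, 0.0000, 1.0000]
J3: z=[0.9135, -0.4067, 0.0000] o=[-0.1766, -0.6200, 0.5900] → [-0.3365, -0.7559, -0.3291, 0.9135, -0.4067, 0.0000]
J4: z=[-0.4052, -0.9101, 0.0872] o=[0.0189, -0.6479, 1.2076] → [-0.1442, 0.1078, 0.4557, -0.4052, -0.9101, 0.0872]
q̇ = J⁺·V = [0.5750, 0.0990, -0.8820, 0.6770]

0.5750 0.0990 -0.8820 0.6770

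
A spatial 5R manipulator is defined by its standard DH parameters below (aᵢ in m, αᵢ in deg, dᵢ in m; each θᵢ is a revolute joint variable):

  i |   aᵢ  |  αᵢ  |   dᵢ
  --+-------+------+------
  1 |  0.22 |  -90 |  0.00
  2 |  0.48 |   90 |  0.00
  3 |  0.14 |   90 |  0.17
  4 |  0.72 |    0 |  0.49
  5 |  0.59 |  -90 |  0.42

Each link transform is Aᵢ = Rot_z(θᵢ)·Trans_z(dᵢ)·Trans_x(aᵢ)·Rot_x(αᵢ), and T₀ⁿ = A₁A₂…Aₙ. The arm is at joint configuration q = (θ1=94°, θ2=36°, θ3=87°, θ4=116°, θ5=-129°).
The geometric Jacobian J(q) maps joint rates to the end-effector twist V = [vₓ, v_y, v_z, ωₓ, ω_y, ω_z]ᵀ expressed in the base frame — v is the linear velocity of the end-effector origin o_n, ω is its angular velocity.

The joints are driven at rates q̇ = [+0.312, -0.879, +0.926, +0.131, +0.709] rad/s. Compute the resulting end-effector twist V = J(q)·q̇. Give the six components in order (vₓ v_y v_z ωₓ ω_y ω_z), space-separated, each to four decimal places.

o_n = [-0.4732, 1.7339, -0.2749]
J₁: ẑ×o_n = [-1.7339, -0.4732, 0.0000], ω = ẑ
J2: z=[-0.9976, -0.0698, 0.0000] o=[-0.0153, 0.2195, 0.0000] → [0.0192, -0.2742, -1.5427, -0.9976, -0.0698, 0.0000]
J3: z=[-0.0410, 0.5864, 0.8090] o=[-0.0424, 0.6068, -0.2821] → [-0.9076, -0.3482, 0.2064, -0.0410, 0.5864, 0.8090]
J4: z=[-0.0041, 0.8096, -0.5870] o=[-0.1893, 0.7027, -0.1489] → [0.5033, 0.1661, 0.2256, -0.0041, 0.8096, -0.5870]
J5: z=[-0.0041, 0.8096, -0.5870] o=[0.0975, 1.4875, 0.0967] → [-0.1562, 0.3334, 0.4610, -0.0041, 0.8096, -0.5870]
V = J·q̇ = [-1.4430, 0.0291, 1.9035, 0.8354, 1.2843, 0.5681]

-1.4430 0.0291 1.9035 0.8354 1.2843 0.5681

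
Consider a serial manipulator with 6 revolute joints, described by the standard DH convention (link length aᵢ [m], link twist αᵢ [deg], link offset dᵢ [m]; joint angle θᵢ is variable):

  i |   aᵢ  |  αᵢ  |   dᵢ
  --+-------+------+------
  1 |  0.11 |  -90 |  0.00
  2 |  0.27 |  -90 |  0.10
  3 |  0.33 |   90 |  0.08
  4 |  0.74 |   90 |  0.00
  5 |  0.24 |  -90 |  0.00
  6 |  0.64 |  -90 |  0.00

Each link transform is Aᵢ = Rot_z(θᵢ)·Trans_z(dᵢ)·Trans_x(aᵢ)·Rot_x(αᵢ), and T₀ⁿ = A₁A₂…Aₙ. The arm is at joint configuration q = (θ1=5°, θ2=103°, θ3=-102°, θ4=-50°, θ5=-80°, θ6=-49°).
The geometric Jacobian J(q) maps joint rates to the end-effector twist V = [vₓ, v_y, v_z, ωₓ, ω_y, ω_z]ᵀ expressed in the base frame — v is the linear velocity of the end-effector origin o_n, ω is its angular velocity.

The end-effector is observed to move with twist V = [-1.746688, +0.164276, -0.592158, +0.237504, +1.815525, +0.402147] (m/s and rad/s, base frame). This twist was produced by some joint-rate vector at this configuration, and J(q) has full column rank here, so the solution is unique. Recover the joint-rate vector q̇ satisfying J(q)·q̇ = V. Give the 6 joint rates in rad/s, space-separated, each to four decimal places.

o_n = [0.7256, 0.7996, -0.9784]
J₁: ẑ×o_n = [-0.7996, 0.7256, 0.0000], ω = ẑ
J2: z=[-0.0872, 0.9962, 0.0000] o=[0.1096, 0.0096, 0.0000] → [-0.9747, -0.0853, -0.6825, -0.0872, 0.9962, 0.0000]
J3: z=[-0.9707, -0.0849, 0.2250] o=[0.0404, 0.1039, -0.2631] → [-0.0957, -0.5402, -0.6171, -0.9707, -0.0849, 0.2250]
J4: z=[0.2373, -0.1879, 0.9531] o=[-0.0501, 0.4200, -0.1782] → [-0.2114, 0.9292, 0.2359, 0.2373, -0.1879, 0.9531]
J5: z=[0.6535, -0.6950, -0.2998] o=[0.4818, 0.9336, -0.2094] → [0.4943, 0.4295, 0.0818, 0.6535, -0.6950, -0.2998]
J6: z=[0.7490, 0.6508, 0.1240] o=[0.4557, 1.0069, -0.4364] → [-0.3270, 0.4394, -0.3310, 0.7490, 0.6508, 0.1240]
q̇ = J⁺·V = [0.7660, 0.7570, -0.5130, -0.5760, -0.7600, 0.5860]

0.7660 0.7570 -0.5130 -0.5760 -0.7600 0.5860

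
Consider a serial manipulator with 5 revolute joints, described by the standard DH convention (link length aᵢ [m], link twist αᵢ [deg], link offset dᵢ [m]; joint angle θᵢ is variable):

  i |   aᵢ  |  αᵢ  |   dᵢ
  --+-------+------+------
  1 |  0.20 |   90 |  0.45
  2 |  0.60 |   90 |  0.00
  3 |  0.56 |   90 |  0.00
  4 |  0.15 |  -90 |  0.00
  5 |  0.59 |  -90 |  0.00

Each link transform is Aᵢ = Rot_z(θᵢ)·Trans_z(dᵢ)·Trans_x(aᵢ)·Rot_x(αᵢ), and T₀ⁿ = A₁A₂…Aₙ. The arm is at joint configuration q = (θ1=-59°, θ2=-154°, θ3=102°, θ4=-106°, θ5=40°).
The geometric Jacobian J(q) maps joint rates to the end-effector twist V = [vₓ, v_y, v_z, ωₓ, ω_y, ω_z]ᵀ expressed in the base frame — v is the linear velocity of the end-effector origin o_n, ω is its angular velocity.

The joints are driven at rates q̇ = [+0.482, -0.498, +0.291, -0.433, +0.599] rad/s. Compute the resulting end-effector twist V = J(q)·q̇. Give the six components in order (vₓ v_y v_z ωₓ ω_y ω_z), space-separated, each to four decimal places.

0.4581 0.2606 0.3384 0.2443 -0.3584 0.8333

o_n = [-0.0973, -0.4334, -0.1346]
J₁: ẑ×o_n = [0.4334, -0.0973, 0.0000], ω = ẑ
J2: z=[-0.8572, -0.5150, 0.0000] o=[0.1030, -0.1714, 0.4500] → [0.3011, -0.5011, 0.1214, -0.8572, -0.5150, 0.0000]
J3: z=[-0.2258, 0.3758, 0.8988] o=[-0.1747, 0.2908, 0.1870] → [0.5301, -0.0030, 0.1344, -0.2258, 0.3758, 0.8988]
J4: z=[-0.6310, 0.6465, -0.4288] o=[-0.5904, -0.0810, 0.2380] → [-0.3920, -0.4465, -0.0964, -0.6310, 0.6465, -0.4288]
J5: z=[-0.6512, -0.7418, -0.1601] o=[-0.5271, -0.1077, 0.1047] → [0.1253, -0.2246, 0.5310, -0.6512, -0.7418, -0.1601]
V = J·q̇ = [0.4581, 0.2606, 0.3384, 0.2443, -0.3584, 0.8333]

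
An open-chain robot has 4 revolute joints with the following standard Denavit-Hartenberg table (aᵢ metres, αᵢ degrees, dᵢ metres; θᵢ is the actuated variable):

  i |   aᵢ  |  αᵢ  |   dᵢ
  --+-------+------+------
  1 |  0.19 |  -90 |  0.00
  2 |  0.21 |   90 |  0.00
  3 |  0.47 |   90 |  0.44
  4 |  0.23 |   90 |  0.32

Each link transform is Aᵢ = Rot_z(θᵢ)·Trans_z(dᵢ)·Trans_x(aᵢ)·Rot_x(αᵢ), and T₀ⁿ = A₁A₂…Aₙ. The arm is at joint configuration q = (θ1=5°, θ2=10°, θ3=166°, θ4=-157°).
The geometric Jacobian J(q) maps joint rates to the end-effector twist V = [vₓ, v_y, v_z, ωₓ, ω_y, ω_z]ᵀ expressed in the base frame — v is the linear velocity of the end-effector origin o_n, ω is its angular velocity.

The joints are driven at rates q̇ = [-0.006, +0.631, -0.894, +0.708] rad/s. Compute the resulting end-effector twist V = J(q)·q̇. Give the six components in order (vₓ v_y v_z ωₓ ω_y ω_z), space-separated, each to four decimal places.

0.4409 0.2077 -0.2560 -0.1015 1.3141 -0.9162

o_n = [0.2534, 0.3966, 0.3384]
J₁: ẑ×o_n = [-0.3966, 0.2534, 0.0000], ω = ẑ
J2: z=[-0.0872, 0.9962, 0.0000] o=[0.1893, 0.0166, 0.0000] → [0.3371, 0.0295, -0.0970, -0.0872, 0.9962, 0.0000]
J3: z=[0.1730, 0.0151, 0.9848] o=[0.3953, 0.0346, -0.0365] → [-0.3508, -0.2046, 0.0648, 0.1730, 0.0151, 0.9848]
J4: z=[0.1528, 0.9874, -0.0420] o=[0.0141, 0.1154, 0.4760] → [-0.1241, 0.0110, -0.1934, 0.1528, 0.9874, -0.0420]
V = J·q̇ = [0.4409, 0.2077, -0.2560, -0.1015, 1.3141, -0.9162]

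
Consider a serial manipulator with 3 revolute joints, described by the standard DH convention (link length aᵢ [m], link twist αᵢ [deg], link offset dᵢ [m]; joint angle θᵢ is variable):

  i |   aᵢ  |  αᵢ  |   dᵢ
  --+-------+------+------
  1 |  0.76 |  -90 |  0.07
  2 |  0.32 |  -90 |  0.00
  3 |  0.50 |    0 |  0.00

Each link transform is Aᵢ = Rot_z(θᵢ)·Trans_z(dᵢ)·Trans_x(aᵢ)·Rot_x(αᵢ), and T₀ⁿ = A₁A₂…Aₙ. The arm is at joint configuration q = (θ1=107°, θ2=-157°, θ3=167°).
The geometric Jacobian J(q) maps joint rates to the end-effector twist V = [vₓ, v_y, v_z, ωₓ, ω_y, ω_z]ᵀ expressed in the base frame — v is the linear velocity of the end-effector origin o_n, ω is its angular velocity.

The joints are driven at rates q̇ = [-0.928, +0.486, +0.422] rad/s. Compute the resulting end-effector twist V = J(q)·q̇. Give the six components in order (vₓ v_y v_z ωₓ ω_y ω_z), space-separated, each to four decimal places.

o_n = [-0.1596, 0.9068, 0.0047]
J₁: ẑ×o_n = [-0.9068, -0.1596, 0.0000], ω = ẑ
J2: z=[-0.9563, -0.2924, 0.0000] o=[-0.2222, 0.7268, 0.0700] → [0.0191, -0.0625, -0.1539, -0.9563, -0.2924, 0.0000]
J3: z=[-0.1142, 0.3737, 0.9205] o=[-0.1361, 0.4451, 0.1950] → [-0.4962, -0.0434, -0.0439, -0.1142, 0.3737, 0.9205]
V = J·q̇ = [0.6415, 0.0995, -0.0933, -0.5130, 0.0156, -0.5395]

0.6415 0.0995 -0.0933 -0.5130 0.0156 -0.5395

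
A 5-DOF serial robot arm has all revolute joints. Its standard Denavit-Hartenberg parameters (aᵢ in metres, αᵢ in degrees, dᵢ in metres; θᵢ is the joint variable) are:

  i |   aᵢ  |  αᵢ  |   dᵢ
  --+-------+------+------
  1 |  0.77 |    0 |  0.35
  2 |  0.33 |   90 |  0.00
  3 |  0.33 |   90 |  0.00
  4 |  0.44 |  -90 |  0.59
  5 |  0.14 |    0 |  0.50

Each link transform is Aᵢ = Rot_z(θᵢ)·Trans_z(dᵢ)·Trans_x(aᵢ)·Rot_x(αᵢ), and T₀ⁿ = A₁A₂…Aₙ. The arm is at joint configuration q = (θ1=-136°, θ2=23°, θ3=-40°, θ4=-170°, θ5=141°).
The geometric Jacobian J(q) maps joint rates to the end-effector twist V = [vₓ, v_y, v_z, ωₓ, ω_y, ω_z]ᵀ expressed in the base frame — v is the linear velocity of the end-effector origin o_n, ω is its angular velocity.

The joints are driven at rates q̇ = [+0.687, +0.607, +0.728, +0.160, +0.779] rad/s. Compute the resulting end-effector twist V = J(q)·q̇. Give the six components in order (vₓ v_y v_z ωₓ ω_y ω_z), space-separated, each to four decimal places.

0.6101 -0.1309 -0.3492 0.0357 -0.0160 1.0845

o_n = [-0.0777, -0.8205, -0.0927]
J₁: ẑ×o_n = [0.8205, -0.0777, 0.0000], ω = ẑ
J2: z=[0.0000, 0.0000, 1.0000] o=[-0.5539, -0.5349, 0.3500] → [0.2856, 0.4762, -0.0000, 0.0000, 0.0000, 1.0000]
J3: z=[-0.9205, 0.3907, 0.0000] o=[-0.6828, -0.8387, 0.3500] → [-0.1730, -0.4076, -0.2532, -0.9205, 0.3907, 0.0000]
J4: z=[0.2512, 0.5917, -0.7660] o=[-0.7816, -1.0714, 0.1379] → [0.0557, -0.4813, -0.3535, 0.2512, 0.5917, -0.7660]
J5: z=[0.8545, -0.5072, -0.1116] o=[-0.4334, -0.4466, -0.0356] → [-0.0127, 0.0092, -0.1391, 0.8545, -0.5072, -0.1116]
V = J·q̇ = [0.6101, -0.1309, -0.3492, 0.0357, -0.0160, 1.0845]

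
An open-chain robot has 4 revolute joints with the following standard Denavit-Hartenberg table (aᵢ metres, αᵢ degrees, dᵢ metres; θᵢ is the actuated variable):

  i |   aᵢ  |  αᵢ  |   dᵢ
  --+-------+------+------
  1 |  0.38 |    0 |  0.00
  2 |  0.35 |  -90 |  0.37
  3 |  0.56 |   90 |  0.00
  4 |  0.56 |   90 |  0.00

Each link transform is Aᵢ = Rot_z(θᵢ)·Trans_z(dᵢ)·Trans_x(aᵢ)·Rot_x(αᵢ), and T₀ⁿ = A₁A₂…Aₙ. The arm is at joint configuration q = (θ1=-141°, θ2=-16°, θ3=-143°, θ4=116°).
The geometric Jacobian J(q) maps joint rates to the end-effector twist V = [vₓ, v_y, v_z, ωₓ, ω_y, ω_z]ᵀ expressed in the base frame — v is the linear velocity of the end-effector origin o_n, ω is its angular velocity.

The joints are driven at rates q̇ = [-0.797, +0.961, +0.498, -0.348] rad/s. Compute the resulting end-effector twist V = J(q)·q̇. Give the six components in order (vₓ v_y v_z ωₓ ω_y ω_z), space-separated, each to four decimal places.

-0.0329 0.1919 0.2305 0.0018 -0.5402 0.4419

o_n = [-0.1896, -0.7411, 0.5593]
J₁: ẑ×o_n = [0.7411, -0.1896, 0.0000], ω = ẑ
J2: z=[0.0000, 0.0000, 1.0000] o=[-0.2953, -0.2391, 0.0000] → [0.5019, 0.1057, -0.0000, 0.0000, 0.0000, 1.0000]
J3: z=[0.3907, -0.9205, 0.0000] o=[-0.6175, -0.3759, 0.3700] → [-0.1742, -0.0740, 0.2512, 0.3907, -0.9205, 0.0000]
J4: z=[0.5540, 0.2351, -0.7986] o=[-0.2058, -0.2011, 0.7070] → [-0.4659, 0.0689, -0.3029, 0.5540, 0.2351, -0.7986]
V = J·q̇ = [-0.0329, 0.1919, 0.2305, 0.0018, -0.5402, 0.4419]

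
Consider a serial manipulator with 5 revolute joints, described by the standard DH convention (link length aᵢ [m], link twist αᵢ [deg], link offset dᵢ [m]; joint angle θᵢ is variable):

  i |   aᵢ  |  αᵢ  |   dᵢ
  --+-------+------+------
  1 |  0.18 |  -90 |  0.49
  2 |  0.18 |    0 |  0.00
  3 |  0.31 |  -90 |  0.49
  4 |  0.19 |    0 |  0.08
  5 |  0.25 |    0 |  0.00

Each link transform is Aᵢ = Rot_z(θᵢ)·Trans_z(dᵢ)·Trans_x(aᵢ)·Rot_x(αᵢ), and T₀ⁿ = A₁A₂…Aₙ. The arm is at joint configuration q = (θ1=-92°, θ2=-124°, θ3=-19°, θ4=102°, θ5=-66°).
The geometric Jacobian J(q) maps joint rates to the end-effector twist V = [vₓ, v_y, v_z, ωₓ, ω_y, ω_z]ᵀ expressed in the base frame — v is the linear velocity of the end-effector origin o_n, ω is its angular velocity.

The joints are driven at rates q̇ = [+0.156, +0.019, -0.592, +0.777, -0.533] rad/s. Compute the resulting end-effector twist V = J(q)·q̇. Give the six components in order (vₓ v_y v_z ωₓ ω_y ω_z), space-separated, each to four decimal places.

o_n = [0.1658, 0.2444, 0.9876]
J₁: ẑ×o_n = [-0.2444, 0.1658, 0.0000], ω = ẑ
J2: z=[0.9994, -0.0349, 0.0000] o=[-0.0063, -0.1799, 0.4900] → [-0.0174, -0.4973, 0.4301, 0.9994, -0.0349, 0.0000]
J3: z=[0.9994, -0.0349, 0.0000] o=[-0.0028, -0.0793, 0.6392] → [-0.0122, -0.3482, 0.3294, 0.9994, -0.0349, 0.0000]
J4: z=[-0.0210, -0.6014, 0.7986] o=[0.4956, 0.1510, 0.8258] → [-0.1719, -0.2599, -0.2003, -0.0210, -0.6014, 0.7986]
J5: z=[-0.0210, -0.6014, 0.7986] o=[0.3071, 0.0779, 0.8659] → [-0.2062, -0.1102, -0.0884, -0.0210, -0.6014, 0.7986]
V = J·q̇ = [-0.0549, 0.0793, -0.2953, -0.5778, -0.1268, 0.3509]

-0.0549 0.0793 -0.2953 -0.5778 -0.1268 0.3509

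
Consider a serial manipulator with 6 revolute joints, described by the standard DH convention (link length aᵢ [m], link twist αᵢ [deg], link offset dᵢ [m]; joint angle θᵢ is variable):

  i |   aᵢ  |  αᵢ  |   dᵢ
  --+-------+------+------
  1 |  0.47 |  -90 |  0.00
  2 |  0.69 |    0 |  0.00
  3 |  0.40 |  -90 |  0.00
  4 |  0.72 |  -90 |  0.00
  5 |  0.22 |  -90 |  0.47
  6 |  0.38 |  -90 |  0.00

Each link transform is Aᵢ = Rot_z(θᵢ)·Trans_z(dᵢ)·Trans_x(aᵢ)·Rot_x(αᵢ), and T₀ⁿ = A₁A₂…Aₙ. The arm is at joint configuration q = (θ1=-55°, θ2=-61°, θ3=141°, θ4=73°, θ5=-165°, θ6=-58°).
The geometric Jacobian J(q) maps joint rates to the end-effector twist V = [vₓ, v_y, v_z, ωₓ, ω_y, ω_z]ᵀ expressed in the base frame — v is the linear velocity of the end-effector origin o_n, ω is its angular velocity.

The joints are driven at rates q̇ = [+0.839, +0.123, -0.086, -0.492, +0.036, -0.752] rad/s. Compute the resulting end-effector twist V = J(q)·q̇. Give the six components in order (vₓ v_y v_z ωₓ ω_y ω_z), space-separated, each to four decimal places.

o_n = [-0.0616, -0.8377, 0.8466]
J₁: ẑ×o_n = [0.8377, -0.0616, 0.0000], ω = ẑ
J2: z=[0.8192, 0.5736, 0.0000] o=[0.2696, -0.3850, 0.0000] → [0.4856, -0.6935, -0.1809, 0.8192, 0.5736, 0.0000]
J3: z=[0.8192, 0.5736, 0.0000] o=[0.4615, -0.6590, 0.6035] → [0.1395, -0.1992, 0.1536, 0.8192, 0.5736, 0.0000]
J4: z=[-0.5649, 0.8067, -0.1736] o=[0.5013, -0.7159, 0.2096] → [0.4928, 0.4576, 0.5229, -0.5649, 0.8067, -0.1736]
J5: z=[-0.3347, -0.0317, 0.9418] o=[-0.0418, -1.1408, 0.0023] → [-0.3122, 0.2640, -0.1021, -0.3347, -0.0317, 0.9418]
J6: z=[-0.7408, 0.6265, -0.2423] o=[-0.0710, -0.9843, 0.4962] → [0.2551, 0.2573, -0.1145, -0.7408, 0.6265, -0.2423]
V = J·q̇ = [0.3051, -0.5290, -0.2103, 0.8533, -0.8479, 1.1405]

0.3051 -0.5290 -0.2103 0.8533 -0.8479 1.1405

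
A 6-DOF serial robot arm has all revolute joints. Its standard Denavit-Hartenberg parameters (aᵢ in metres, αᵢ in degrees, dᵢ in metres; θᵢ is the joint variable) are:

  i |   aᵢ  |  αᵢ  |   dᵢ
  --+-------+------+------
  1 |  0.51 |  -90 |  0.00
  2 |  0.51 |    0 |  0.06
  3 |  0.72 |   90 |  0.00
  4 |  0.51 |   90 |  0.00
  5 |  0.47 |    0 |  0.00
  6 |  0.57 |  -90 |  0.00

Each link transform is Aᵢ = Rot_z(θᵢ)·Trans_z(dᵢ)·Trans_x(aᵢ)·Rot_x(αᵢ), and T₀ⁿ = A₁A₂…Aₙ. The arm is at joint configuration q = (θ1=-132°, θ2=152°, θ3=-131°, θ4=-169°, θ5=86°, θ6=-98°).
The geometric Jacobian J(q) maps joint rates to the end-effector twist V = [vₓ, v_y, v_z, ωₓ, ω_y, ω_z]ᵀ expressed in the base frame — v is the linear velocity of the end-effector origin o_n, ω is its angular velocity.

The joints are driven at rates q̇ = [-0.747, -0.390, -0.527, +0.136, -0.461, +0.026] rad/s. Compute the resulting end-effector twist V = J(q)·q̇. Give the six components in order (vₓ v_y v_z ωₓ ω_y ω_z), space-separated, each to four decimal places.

0.3885 0.5294 -0.5616 -1.0833 0.8055 -0.6498

o_n = [-0.0104, 0.2125, 0.2167]
J₁: ẑ×o_n = [-0.2125, -0.0104, 0.0000], ω = ẑ
J2: z=[0.7431, -0.6691, 0.0000] o=[-0.3413, -0.3790, 0.0000] → [-0.1450, -0.1610, 0.6609, 0.7431, -0.6691, 0.0000]
J3: z=[0.7431, -0.6691, 0.0000] o=[0.0046, -0.0845, -0.2394] → [-0.3052, -0.3390, 0.2106, 0.7431, -0.6691, 0.0000]
J4: z=[-0.2398, -0.2663, 0.9336] o=[-0.4451, -0.5840, -0.4975] → [-0.9338, 0.5771, -0.0752, -0.2398, -0.2663, 0.9336]
J5: z=[0.8487, -0.5245, 0.0684] o=[-0.2047, -0.1716, -0.3180] → [-0.3067, -0.4405, 0.4279, 0.8487, -0.5245, 0.0684]
J6: z=[0.8487, -0.5245, 0.0684] o=[-0.3017, -0.2699, 0.1312] → [-0.0778, -0.0526, 0.5622, 0.8487, -0.5245, 0.0684]
V = J·q̇ = [0.3885, 0.5294, -0.5616, -1.0833, 0.8055, -0.6498]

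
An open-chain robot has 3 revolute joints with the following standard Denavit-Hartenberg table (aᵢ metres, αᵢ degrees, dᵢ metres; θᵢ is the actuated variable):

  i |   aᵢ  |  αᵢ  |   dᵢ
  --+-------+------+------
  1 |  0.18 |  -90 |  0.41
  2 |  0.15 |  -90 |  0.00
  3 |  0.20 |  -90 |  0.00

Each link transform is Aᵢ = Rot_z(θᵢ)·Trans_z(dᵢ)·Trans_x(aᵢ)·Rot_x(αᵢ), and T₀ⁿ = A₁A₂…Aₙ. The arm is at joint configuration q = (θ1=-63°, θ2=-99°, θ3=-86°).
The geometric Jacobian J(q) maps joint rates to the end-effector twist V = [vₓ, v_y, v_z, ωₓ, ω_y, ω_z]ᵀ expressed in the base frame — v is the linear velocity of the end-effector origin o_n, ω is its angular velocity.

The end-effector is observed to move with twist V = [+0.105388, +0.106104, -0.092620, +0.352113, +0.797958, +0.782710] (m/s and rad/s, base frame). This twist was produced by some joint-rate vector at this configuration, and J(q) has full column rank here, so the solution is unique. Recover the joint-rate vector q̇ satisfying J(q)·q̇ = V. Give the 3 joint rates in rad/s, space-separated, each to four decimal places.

0.8700 0.6760 -0.5580

o_n = [0.2478, -0.0470, 0.5719]
J₁: ẑ×o_n = [0.0470, 0.2478, -0.0000], ω = ẑ
J2: z=[0.8910, 0.4540, 0.0000] o=[0.0817, -0.1604, 0.4100] → [0.0735, -0.1443, 0.0256, 0.8910, 0.4540, 0.0000]
J3: z=[0.4484, -0.8800, 0.1564] o=[0.0711, -0.1395, 0.5582] → [-0.0266, 0.0215, 0.1971, 0.4484, -0.8800, 0.1564]
q̇ = J⁺·V = [0.8700, 0.6760, -0.5580]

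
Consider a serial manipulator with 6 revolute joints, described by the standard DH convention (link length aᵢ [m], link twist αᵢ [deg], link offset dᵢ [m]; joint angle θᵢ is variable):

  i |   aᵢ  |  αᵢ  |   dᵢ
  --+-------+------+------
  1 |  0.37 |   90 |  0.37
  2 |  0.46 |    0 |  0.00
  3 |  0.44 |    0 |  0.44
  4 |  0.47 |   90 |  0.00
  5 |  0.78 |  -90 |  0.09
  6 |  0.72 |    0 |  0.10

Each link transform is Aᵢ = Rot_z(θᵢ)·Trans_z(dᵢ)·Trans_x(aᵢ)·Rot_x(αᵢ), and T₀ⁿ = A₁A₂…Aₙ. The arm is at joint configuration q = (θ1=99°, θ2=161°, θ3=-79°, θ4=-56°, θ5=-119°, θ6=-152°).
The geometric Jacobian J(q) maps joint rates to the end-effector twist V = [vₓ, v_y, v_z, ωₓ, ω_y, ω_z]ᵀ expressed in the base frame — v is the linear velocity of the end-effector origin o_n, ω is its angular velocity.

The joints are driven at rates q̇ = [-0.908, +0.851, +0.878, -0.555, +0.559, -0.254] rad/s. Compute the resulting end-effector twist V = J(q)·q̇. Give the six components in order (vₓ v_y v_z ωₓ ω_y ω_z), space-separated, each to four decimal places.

o_n = [0.1647, 0.6560, 0.7845]
J₁: ẑ×o_n = [-0.6560, 0.1647, 0.0000], ω = ẑ
J2: z=[0.9877, 0.1564, 0.0000] o=[-0.0579, 0.3654, 0.3700] → [0.0648, -0.4094, 0.2521, 0.9877, 0.1564, 0.0000]
J3: z=[0.9877, 0.1564, 0.0000] o=[0.0102, -0.0641, 0.5198] → [0.0414, -0.2615, 0.6870, 0.9877, 0.1564, 0.0000]
J4: z=[0.9877, 0.1564, 0.0000] o=[0.4352, 0.0652, 0.9555] → [-0.0267, 0.1689, 0.6258, 0.9877, 0.1564, 0.0000]
J5: z=[-0.0686, 0.4330, -0.8988] o=[0.3691, 0.4824, 1.1615] → [-0.0073, 0.1578, 0.0766, -0.0686, 0.4330, -0.8988]
J6: z=[-0.6018, 0.7006, 0.3834] o=[-0.2577, 0.0790, 0.9149] → [-0.3126, 0.0835, -0.6432, -0.6018, 0.7006, 0.3834]
V = J·q̇ = [0.7773, -0.7543, 0.6766, 1.2741, 0.2477, -1.5078]

0.7773 -0.7543 0.6766 1.2741 0.2477 -1.5078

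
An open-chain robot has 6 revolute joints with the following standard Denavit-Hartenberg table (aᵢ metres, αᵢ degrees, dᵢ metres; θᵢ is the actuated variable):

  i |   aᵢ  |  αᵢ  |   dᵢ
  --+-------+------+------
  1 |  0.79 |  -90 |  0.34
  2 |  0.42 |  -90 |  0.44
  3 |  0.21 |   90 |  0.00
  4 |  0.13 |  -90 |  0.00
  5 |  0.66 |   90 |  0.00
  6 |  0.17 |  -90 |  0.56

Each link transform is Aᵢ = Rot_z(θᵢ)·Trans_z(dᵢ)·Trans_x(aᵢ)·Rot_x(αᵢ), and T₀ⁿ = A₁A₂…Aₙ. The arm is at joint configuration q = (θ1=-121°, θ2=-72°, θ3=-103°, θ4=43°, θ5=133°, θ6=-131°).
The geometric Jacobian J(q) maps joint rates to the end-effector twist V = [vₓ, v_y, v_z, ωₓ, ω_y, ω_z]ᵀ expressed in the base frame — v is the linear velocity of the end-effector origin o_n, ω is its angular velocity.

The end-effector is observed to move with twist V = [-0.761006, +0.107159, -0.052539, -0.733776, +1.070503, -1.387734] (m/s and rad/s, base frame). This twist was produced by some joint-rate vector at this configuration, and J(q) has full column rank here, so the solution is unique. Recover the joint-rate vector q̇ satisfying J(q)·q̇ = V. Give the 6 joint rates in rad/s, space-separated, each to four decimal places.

-0.4380 -0.0960 -0.1960 0.7150 0.5390 -0.8380

o_n = [0.2882, -1.5085, 1.3696]
J₁: ẑ×o_n = [1.5085, 0.2882, -0.0000], ω = ẑ
J2: z=[0.8572, -0.5150, 0.0000] o=[-0.4069, -0.6772, 0.3400] → [-0.5303, -0.8826, -0.3546, 0.8572, -0.5150, 0.0000]
J3: z=[-0.4898, -0.8152, -0.3090] o=[-0.0966, -1.0150, 0.7394] → [-0.6662, 0.1898, 0.5554, -0.4898, -0.8152, -0.3090]
J4: z=[-0.0377, 0.3739, -0.9267] o=[0.0863, -1.1079, 0.6945] → [-0.1187, -0.1616, -0.0604, -0.0377, 0.3739, -0.9267]
J5: z=[-0.9523, -0.2946, -0.0801] o=[0.1257, -1.2222, 0.6468] → [-0.2359, 0.6753, 0.3204, -0.9523, -0.2946, -0.0801]
J6: z=[0.2473, -0.8982, 0.3634] o=[0.0076, -1.0069, 1.2594] → [0.0832, 0.0747, 0.1280, 0.2473, -0.8982, 0.3634]
q̇ = J⁺·V = [-0.4380, -0.0960, -0.1960, 0.7150, 0.5390, -0.8380]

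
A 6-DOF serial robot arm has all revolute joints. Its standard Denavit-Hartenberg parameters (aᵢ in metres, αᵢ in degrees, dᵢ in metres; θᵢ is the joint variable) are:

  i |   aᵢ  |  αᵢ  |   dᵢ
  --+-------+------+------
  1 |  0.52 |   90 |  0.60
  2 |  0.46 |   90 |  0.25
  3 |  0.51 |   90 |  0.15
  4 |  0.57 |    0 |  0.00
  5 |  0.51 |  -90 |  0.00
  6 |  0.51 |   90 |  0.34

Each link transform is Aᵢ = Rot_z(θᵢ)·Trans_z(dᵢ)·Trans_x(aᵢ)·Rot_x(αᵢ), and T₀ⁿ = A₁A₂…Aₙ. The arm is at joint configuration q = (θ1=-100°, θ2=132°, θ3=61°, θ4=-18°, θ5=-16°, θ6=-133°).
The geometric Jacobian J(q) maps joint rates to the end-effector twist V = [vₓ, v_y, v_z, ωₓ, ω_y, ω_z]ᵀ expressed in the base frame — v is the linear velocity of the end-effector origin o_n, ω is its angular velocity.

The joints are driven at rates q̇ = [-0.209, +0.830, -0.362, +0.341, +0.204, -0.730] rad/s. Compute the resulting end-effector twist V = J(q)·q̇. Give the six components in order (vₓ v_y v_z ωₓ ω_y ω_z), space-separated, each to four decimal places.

0.6869 0.7766 -0.3486 -0.0484 0.9278 -0.6490

o_n = [-1.1966, 0.5461, 1.7907]
J₁: ẑ×o_n = [-0.5461, -1.1966, 0.0000], ω = ẑ
J2: z=[-0.9848, 0.1736, 0.0000] o=[-0.0903, -0.5121, 0.6000] → [0.2068, 1.1726, -0.8500, -0.9848, 0.1736, 0.0000]
J3: z=[-0.1290, -0.7319, 0.6691] o=[-0.2831, -0.1656, 0.9418] → [-1.0975, -0.5017, -0.7604, -0.1290, -0.7319, 0.6691]
J4: z=[0.5791, 0.4922, 0.6500] o=[-0.7130, -0.0350, 1.2260] → [-0.0997, -0.6414, 0.5745, 0.5791, 0.4922, 0.6500]
J5: z=[0.5791, 0.4922, 0.6500] o=[-1.1266, 0.3495, 1.3034] → [0.1120, -0.3277, 0.1483, 0.5791, 0.4922, 0.6500]
J6: z=[-0.5571, -0.3432, 0.7562] o=[-1.4302, 0.7575, 1.2649] → [-0.0206, 0.4696, 0.1979, -0.5571, -0.3432, 0.7562]
V = J·q̇ = [0.6869, 0.7766, -0.3486, -0.0484, 0.9278, -0.6490]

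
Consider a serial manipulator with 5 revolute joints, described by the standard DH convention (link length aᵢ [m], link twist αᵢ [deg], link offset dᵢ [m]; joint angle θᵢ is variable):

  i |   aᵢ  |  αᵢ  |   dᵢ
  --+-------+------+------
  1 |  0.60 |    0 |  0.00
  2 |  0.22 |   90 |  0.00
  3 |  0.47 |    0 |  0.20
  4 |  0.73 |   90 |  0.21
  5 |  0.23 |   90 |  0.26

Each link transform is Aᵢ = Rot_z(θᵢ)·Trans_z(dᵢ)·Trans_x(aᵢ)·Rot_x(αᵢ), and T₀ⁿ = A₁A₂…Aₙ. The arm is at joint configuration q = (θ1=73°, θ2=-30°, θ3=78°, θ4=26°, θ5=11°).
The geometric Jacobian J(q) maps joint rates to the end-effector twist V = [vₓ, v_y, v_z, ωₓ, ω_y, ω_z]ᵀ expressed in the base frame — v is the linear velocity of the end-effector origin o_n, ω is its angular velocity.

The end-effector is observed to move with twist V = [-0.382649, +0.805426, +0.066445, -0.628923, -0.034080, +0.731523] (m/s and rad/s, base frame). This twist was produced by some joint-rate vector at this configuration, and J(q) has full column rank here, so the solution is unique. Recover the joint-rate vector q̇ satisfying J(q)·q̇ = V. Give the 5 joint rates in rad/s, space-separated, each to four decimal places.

0.8640 -0.0120 0.5500 -0.9540 -0.4980

o_n = [0.7327, 0.4729, 1.4500]
J₁: ẑ×o_n = [-0.4729, 0.7327, 0.0000], ω = ẑ
J2: z=[0.0000, 0.0000, 1.0000] o=[0.1754, 0.5738, 0.0000] → [0.1009, 0.5573, -0.0000, 0.0000, 0.0000, 1.0000]
J3: z=[0.6820, -0.7314, 0.0000] o=[0.3363, 0.7238, 0.0000] → [-1.0605, -0.9889, 0.1188, 0.6820, -0.7314, 0.0000]
J4: z=[0.6820, -0.7314, 0.0000] o=[0.5442, 0.6442, 0.4597] → [-0.7242, -0.6754, 0.0211, 0.6820, -0.7314, 0.0000]
J5: z=[0.7096, 0.6617, 0.2419] o=[0.5582, 0.3702, 1.1680] → [0.1617, -0.1579, -0.0426, 0.7096, 0.6617, 0.2419]
q̇ = J⁺·V = [0.8640, -0.0120, 0.5500, -0.9540, -0.4980]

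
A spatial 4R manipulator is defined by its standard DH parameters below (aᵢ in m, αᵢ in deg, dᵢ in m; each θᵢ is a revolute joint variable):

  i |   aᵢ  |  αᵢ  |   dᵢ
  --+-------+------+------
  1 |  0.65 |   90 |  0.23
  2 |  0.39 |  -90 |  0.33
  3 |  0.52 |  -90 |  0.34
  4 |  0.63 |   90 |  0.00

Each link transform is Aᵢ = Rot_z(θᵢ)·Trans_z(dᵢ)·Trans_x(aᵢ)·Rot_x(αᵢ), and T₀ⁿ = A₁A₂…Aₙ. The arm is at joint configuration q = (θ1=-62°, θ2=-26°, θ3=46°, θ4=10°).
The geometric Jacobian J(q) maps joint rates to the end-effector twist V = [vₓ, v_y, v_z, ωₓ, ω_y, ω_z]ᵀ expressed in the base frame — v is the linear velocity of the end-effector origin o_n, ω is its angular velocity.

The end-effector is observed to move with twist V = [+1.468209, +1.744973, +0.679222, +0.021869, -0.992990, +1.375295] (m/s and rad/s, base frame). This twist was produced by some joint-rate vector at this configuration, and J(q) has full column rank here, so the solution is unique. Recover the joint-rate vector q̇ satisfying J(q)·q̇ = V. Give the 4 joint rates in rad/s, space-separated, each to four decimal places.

o_n = [1.2844, -1.3712, -0.0810]
J₁: ẑ×o_n = [1.3712, 1.2844, -0.0000], ω = ẑ
J2: z=[-0.8829, -0.4695, 0.0000] o=[0.3052, -0.5739, 0.2300] → [0.1460, -0.2746, 1.1637, -0.8829, -0.4695, 0.0000]
J3: z=[0.2058, -0.3871, 0.8988] o=[0.1783, -1.0383, 0.0590] → [0.3533, 1.0229, 0.3596, 0.2058, -0.3871, 0.8988]
J4: z=[0.3098, 0.8970, 0.3153] o=[0.7310, -1.2810, 0.2063] → [-0.2292, 0.2635, -0.5243, 0.3098, 0.8970, 0.3153]
q̇ = J⁺·V = [0.7020, -0.0380, 0.9940, -0.6980]

0.7020 -0.0380 0.9940 -0.6980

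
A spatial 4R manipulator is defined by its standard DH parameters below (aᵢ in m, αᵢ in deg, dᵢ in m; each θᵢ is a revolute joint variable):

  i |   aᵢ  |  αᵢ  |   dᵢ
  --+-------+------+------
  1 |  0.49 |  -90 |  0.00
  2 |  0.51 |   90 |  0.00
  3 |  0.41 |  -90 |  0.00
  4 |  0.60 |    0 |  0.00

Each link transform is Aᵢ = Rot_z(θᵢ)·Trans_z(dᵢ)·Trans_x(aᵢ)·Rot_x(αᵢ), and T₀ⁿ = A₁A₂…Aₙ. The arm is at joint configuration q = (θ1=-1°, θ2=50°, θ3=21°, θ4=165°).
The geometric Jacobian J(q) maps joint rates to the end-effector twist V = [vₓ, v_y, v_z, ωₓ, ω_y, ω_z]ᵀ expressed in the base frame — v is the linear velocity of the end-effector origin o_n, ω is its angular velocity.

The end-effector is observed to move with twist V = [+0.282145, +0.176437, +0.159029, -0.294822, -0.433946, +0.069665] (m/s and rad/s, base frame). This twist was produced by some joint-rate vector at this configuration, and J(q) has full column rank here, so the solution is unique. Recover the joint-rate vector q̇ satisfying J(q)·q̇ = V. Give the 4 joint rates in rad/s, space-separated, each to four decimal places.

0.2330 -0.5940 -0.3250 0.1660

o_n = [0.5960, -0.0712, -0.3692]
J₁: ẑ×o_n = [0.0712, 0.5960, -0.0000], ω = ẑ
J2: z=[0.0175, 0.9998, 0.0000] o=[0.4899, -0.0086, 0.0000] → [-0.3692, 0.0064, -0.1071, 0.0175, 0.9998, 0.0000]
J3: z=[0.7659, -0.0134, 0.6428] o=[0.8177, -0.0143, -0.3907] → [0.0363, -0.1590, -0.0465, 0.7659, -0.0134, 0.6428]
J4: z=[-0.2140, 0.9375, 0.2745] o=[1.0663, 0.1283, -0.6839] → [0.3498, -0.0618, 0.4836, -0.2140, 0.9375, 0.2745]
q̇ = J⁺·V = [0.2330, -0.5940, -0.3250, 0.1660]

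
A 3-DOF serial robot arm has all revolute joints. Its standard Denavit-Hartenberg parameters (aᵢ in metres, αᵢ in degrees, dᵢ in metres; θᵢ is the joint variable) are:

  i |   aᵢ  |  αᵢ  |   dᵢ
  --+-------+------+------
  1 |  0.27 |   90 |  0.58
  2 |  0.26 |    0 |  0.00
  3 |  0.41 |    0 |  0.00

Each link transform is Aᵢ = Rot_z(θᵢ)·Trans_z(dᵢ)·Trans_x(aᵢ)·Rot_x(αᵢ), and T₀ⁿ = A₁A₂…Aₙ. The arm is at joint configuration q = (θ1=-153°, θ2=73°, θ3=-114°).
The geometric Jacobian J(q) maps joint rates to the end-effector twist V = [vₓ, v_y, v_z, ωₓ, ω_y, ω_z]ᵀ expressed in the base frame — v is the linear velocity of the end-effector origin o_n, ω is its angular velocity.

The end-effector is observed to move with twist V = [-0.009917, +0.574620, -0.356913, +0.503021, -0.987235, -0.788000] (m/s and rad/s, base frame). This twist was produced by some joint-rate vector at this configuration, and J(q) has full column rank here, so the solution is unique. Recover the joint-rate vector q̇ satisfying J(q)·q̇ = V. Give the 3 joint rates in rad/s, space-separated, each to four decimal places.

o_n = [-0.5840, -0.2976, 0.5597]
J₁: ẑ×o_n = [0.2976, -0.5840, 0.0000], ω = ẑ
J2: z=[-0.4540, 0.8910, 0.0000] o=[-0.2406, -0.1226, 0.5800] → [-0.0181, -0.0092, 0.3854, -0.4540, 0.8910, 0.0000]
J3: z=[-0.4540, 0.8910, 0.0000] o=[-0.3083, -0.1571, 0.8286] → [-0.2397, -0.1221, 0.3094, -0.4540, 0.8910, 0.0000]
q̇ = J⁺·V = [-0.7880, -0.1850, -0.9230]

-0.7880 -0.1850 -0.9230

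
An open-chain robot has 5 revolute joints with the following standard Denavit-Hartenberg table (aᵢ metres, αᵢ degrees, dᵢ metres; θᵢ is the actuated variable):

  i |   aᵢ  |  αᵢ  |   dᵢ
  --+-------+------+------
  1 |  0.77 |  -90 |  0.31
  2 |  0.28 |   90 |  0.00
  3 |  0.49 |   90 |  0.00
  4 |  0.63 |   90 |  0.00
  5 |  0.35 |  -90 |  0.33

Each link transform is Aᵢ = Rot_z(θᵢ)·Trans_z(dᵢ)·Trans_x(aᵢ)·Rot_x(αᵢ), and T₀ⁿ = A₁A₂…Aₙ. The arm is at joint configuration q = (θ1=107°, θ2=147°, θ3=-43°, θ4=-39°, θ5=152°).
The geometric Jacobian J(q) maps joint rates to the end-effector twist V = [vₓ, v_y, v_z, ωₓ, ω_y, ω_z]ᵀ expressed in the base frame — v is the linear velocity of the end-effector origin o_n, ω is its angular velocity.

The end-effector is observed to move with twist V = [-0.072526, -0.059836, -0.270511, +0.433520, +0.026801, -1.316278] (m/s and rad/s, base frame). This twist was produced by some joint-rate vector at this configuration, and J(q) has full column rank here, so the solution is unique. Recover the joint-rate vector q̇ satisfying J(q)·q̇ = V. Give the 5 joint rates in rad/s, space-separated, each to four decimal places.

o_n = [0.4462, 0.1921, 0.3912]
J₁: ẑ×o_n = [-0.1921, 0.4462, 0.0000], ω = ẑ
J2: z=[-0.9563, -0.2924, 0.0000] o=[-0.2251, 0.7364, 0.3100] → [-0.0237, 0.0777, 0.7167, -0.9563, -0.2924, 0.0000]
J3: z=[-0.1592, 0.5208, -0.8387] o=[-0.1565, 0.5118, 0.1575] → [-0.1464, -0.4682, -0.2630, -0.1592, 0.5208, -0.8387]
J4: z=[0.5322, 0.7608, 0.3714] o=[0.2510, 0.3221, -0.0377] → [0.3746, -0.1557, -0.2176, 0.5322, 0.7608, 0.3714]
J5: z=[-0.3995, -0.1611, 0.9024] o=[0.7212, -0.0740, 0.0998] → [-0.2871, -0.1318, -0.1506, -0.3995, -0.1611, 0.9024]
q̇ = J⁺·V = [-0.0200, -0.5710, 0.4430, -0.6480, -0.7580]

-0.0200 -0.5710 0.4430 -0.6480 -0.7580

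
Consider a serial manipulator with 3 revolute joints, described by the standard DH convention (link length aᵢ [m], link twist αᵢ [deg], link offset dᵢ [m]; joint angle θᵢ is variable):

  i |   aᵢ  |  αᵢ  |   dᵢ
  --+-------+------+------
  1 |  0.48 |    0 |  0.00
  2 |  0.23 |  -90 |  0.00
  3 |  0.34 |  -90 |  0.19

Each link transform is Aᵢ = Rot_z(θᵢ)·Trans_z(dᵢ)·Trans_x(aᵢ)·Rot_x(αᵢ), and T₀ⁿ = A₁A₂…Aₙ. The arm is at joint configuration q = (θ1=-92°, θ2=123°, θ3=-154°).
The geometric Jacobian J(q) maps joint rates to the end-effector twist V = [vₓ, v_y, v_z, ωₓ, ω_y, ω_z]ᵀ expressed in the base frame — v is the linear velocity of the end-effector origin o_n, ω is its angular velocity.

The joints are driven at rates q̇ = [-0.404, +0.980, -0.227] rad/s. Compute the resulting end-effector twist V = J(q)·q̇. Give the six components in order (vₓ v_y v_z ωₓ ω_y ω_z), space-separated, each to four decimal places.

-0.2942 -0.1043 -0.0694 0.1169 -0.1946 0.5760

o_n = [-0.1794, -0.3558, 0.1490]
J₁: ẑ×o_n = [0.3558, -0.1794, 0.0000], ω = ẑ
J2: z=[0.0000, 0.0000, 1.0000] o=[-0.0168, -0.4797, 0.0000] → [-0.1239, -0.1627, 0.0000, 0.0000, 0.0000, 1.0000]
J3: z=[-0.5150, 0.8572, 0.0000] o=[0.1804, -0.3612, 0.0000] → [0.1278, 0.0768, 0.3056, -0.5150, 0.8572, 0.0000]
V = J·q̇ = [-0.2942, -0.1043, -0.0694, 0.1169, -0.1946, 0.5760]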